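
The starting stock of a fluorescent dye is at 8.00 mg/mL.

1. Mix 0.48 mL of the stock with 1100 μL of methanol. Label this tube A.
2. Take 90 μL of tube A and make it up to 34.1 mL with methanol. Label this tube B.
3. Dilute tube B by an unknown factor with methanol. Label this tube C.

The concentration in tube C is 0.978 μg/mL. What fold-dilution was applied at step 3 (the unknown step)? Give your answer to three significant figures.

6.56-fold

Step 1: 0.48 mL + 1100 μL = 1.58 mL total → factor 1.58/0.48 = 3.2917
Step 2: 90 μL brought to 34.1 mL → factor 34100/90 = 378.89
Step 3: unknown factor x
Product of known-step factors = 1247.2
Overall factor = 8.00 mg/mL / (0.978 μg/mL) = 8180
x = 8180 / 1247.2 = 6.56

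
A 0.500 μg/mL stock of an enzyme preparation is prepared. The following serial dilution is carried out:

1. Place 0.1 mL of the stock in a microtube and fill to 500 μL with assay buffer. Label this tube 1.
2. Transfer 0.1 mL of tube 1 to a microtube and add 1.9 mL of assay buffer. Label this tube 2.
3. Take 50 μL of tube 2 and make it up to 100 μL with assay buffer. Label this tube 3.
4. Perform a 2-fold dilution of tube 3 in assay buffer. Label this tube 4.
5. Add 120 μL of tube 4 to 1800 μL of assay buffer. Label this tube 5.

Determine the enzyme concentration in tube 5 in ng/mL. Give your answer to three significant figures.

0.0781 ng/mL

Step 1: 0.1 mL brought to 500 μL → factor 0.5/0.1 = 5
Step 2: 0.1 mL + 1.9 mL = 2 mL total → factor 2/0.1 = 20
Step 3: 50 μL brought to 100 μL → factor 100/50 = 2
Step 4: 2-fold → factor 2
Step 5: 120 μL + 1800 μL = 1920 μL total → factor 1920/120 = 16
Overall dilution factor = 5 × 20 × 2 × 2 × 16 = 6400
Final = 0.500 μg/mL / 6400 = 7.813 × 10^-5 μg/mL = 0.0781 ng/mL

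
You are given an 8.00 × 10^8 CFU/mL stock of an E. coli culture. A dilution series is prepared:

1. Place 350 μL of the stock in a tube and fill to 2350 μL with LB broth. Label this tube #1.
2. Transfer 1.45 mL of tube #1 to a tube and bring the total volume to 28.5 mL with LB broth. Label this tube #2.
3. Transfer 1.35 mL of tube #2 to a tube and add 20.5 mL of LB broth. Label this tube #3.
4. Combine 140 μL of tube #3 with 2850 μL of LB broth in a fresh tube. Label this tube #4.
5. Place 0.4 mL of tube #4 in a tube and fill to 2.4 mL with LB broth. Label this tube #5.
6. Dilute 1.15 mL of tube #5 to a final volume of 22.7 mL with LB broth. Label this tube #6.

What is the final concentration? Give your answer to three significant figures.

Step 1: 350 μL brought to 2350 μL → factor 2350/350 = 6.7143
Step 2: 1.45 mL brought to 28.5 mL → factor 28.5/1.45 = 19.655
Step 3: 1.35 mL + 20.5 mL = 21.85 mL total → factor 21.85/1.35 = 16.185
Step 4: 140 μL + 2850 μL = 2990 μL total → factor 2990/140 = 21.357
Step 5: 0.4 mL brought to 2.4 mL → factor 2.4/0.4 = 6
Step 6: 1.15 mL brought to 22.7 mL → factor 22.7/1.15 = 19.739
Overall dilution factor = 6.7143 × 19.655 × 16.185 × 21.357 × 6 × 19.739 = 5.4028 × 10^6
Final = 8.00 × 10^8 CFU/mL / 5.4028 × 10^6 = 148 CFU/mL

148 CFU/mL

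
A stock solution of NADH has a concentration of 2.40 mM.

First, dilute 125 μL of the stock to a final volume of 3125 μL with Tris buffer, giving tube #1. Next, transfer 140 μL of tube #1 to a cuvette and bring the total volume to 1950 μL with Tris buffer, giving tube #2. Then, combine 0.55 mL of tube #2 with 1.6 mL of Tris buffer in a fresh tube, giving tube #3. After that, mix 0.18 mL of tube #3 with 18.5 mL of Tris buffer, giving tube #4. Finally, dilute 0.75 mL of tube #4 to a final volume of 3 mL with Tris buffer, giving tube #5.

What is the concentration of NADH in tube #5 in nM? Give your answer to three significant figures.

Step 1: 125 μL brought to 3125 μL → factor 3125/125 = 25
Step 2: 140 μL brought to 1950 μL → factor 1950/140 = 13.929
Step 3: 0.55 mL + 1.6 mL = 2.15 mL total → factor 2.15/0.55 = 3.9091
Step 4: 0.18 mL + 18.5 mL = 18.68 mL total → factor 18.68/0.18 = 103.78
Step 5: 0.75 mL brought to 3 mL → factor 3/0.75 = 4
Overall dilution factor = 25 × 13.929 × 3.9091 × 103.78 × 4 = 5.6505 × 10^5
Final = 2.40 mM / 5.6505 × 10^5 = 4.247 × 10^-6 mM = 4.25 nM

4.25 nM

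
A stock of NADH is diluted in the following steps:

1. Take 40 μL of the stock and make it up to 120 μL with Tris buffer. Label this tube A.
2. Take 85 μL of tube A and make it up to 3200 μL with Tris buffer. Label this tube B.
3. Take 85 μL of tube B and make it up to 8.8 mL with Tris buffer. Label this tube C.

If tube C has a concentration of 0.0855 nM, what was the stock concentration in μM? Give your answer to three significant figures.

1.00 μM

Step 1: 40 μL brought to 120 μL → factor 120/40 = 3
Step 2: 85 μL brought to 3200 μL → factor 3200/85 = 37.647
Step 3: 85 μL brought to 8.8 mL → factor 8800/85 = 103.53
Overall dilution factor = 3 × 37.647 × 103.53 = 11693
Stock = 0.0855 nM × 11693 = 999.7 nM = 1.00 μM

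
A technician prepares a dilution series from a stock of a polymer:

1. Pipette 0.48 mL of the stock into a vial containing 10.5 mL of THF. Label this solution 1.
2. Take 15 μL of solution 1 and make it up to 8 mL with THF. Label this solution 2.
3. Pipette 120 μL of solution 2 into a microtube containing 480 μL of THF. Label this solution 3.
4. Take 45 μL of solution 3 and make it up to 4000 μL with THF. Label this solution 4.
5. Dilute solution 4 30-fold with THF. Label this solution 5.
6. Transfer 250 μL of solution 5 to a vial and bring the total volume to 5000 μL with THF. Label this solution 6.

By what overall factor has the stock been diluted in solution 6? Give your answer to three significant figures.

Step 1: 0.48 mL + 10.5 mL = 10.98 mL total → factor 10.98/0.48 = 22.875
Step 2: 15 μL brought to 8 mL → factor 8000/15 = 533.33
Step 3: 120 μL + 480 μL = 600 μL total → factor 600/120 = 5
Step 4: 45 μL brought to 4000 μL → factor 4000/45 = 88.889
Step 5: 30-fold → factor 30
Step 6: 250 μL brought to 5000 μL → factor 5000/250 = 20
Overall dilution factor = 22.875 × 533.33 × 5 × 88.889 × 30 × 20 = 3.2533 × 10^9

3.25 × 10^9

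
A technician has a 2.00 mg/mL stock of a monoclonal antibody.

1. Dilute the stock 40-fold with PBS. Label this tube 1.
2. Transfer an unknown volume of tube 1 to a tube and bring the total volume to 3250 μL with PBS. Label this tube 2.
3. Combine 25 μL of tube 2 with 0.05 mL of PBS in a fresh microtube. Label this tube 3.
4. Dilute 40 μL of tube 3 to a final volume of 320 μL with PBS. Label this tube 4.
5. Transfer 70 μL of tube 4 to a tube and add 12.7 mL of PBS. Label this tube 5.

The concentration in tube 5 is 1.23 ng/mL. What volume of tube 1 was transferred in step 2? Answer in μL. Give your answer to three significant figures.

Step 1: 40-fold → factor 40
Step 2: v brought to 3250 μL → factor = 3250 μL/v
Step 3: 25 μL + 0.05 mL = 75 μL total → factor 75/25 = 3
Step 4: 40 μL brought to 320 μL → factor 320/40 = 8
Step 5: 70 μL + 12.7 mL = 12770 μL total → factor 12770/70 = 182.43
Product of known-step factors = 1.7513 × 10^5
Overall factor = 2.00 mg/mL / (1.23 ng/mL) = 1.626 × 10^6
Step-2 factor = 1.626 × 10^6 / 1.7513 × 10^5 = 9.2845
v = 3250 μL / 9.2845 = 350 μL

350 μL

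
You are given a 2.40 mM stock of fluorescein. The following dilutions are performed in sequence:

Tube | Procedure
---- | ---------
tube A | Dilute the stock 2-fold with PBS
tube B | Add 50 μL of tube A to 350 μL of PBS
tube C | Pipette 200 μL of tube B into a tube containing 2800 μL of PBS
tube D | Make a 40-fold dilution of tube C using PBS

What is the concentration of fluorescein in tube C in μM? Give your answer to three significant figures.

Step 1: 2-fold → factor 2
Step 2: 50 μL + 350 μL = 400 μL total → factor 400/50 = 8
Step 3: 200 μL + 2800 μL = 3000 μL total → factor 3000/200 = 15
Dilution factor through tube C = 2 × 8 × 15 = 240
[tube C] = 2.40 mM / 240 = 0.01000 mM = 10.0 μM

10.0 μM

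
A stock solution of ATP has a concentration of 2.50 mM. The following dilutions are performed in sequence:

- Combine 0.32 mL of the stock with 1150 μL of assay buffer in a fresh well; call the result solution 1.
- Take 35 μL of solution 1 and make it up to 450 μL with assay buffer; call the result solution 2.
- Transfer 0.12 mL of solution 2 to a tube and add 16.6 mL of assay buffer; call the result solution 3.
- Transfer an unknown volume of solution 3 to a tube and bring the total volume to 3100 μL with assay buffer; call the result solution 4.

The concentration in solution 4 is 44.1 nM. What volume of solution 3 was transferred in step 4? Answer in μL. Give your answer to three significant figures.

Step 1: 0.32 mL + 1150 μL = 1.47 mL total → factor 1.47/0.32 = 4.5938
Step 2: 35 μL brought to 450 μL → factor 450/35 = 12.857
Step 3: 0.12 mL + 16.6 mL = 16.72 mL total → factor 16.72/0.12 = 139.33
Step 4: v brought to 3100 μL → factor = 3100 μL/v
Product of known-step factors = 8229.4
Overall factor = 2.50 mM / (44.1 nM) = 56689
Step-4 factor = 56689 / 8229.4 = 6.8887
v = 3100 μL / 6.8887 = 450 μL

450 μL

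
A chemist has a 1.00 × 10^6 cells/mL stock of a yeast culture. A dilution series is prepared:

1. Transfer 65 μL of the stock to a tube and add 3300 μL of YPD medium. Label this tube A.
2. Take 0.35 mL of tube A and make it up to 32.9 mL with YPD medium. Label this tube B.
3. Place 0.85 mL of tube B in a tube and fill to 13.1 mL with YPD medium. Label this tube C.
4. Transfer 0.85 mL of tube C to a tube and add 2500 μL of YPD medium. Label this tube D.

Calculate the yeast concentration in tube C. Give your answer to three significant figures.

Step 1: 65 μL + 3300 μL = 3365 μL total → factor 3365/65 = 51.769
Step 2: 0.35 mL brought to 32.9 mL → factor 32.9/0.35 = 94
Step 3: 0.85 mL brought to 13.1 mL → factor 13.1/0.85 = 15.412
Dilution factor through tube C = 51.769 × 94 × 15.412 = 74998
[tube C] = 1.00 × 10^6 cells/mL / 74998 = 13.3 cells/mL

13.3 cells/mL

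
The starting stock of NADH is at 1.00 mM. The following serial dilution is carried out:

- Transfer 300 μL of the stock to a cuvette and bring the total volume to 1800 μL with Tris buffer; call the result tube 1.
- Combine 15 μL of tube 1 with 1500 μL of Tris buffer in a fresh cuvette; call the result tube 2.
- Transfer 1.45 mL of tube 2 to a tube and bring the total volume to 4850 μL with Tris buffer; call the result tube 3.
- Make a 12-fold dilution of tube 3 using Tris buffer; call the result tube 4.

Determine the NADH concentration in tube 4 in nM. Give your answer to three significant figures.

Step 1: 300 μL brought to 1800 μL → factor 1800/300 = 6
Step 2: 15 μL + 1500 μL = 1515 μL total → factor 1515/15 = 101
Step 3: 1.45 mL brought to 4850 μL → factor 4.85/1.45 = 3.3448
Step 4: 12-fold → factor 12
Overall dilution factor = 6 × 101 × 3.3448 × 12 = 24324
Final = 1.00 mM / 24324 = 4.111 × 10^-5 mM = 41.1 nM

41.1 nM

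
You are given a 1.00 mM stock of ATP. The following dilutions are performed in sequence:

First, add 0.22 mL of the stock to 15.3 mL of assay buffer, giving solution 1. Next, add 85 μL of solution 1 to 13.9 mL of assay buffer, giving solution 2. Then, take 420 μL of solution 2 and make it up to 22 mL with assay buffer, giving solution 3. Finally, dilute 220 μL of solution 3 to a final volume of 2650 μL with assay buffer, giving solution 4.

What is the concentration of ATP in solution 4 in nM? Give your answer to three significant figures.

Step 1: 0.22 mL + 15.3 mL = 15.52 mL total → factor 15.52/0.22 = 70.545
Step 2: 85 μL + 13.9 mL = 13985 μL total → factor 13985/85 = 164.53
Step 3: 420 μL brought to 22 mL → factor 22000/420 = 52.381
Step 4: 220 μL brought to 2650 μL → factor 2650/220 = 12.045
Overall dilution factor = 70.545 × 164.53 × 52.381 × 12.045 = 7.3233 × 10^6
Final = 1.00 mM / 7.3233 × 10^6 = 1.365 × 10^-7 mM = 0.137 nM

0.137 nM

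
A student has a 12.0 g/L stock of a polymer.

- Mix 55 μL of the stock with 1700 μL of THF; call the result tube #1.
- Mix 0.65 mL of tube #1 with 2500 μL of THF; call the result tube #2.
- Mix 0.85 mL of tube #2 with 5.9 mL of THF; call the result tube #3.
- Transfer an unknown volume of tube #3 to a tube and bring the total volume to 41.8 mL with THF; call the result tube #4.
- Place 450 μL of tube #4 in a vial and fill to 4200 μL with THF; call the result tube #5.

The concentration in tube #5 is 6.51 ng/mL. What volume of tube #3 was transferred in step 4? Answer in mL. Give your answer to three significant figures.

Step 1: 55 μL + 1700 μL = 1755 μL total → factor 1755/55 = 31.909
Step 2: 0.65 mL + 2500 μL = 3.15 mL total → factor 3.15/0.65 = 4.8462
Step 3: 0.85 mL + 5.9 mL = 6.75 mL total → factor 6.75/0.85 = 7.9412
Step 4: v brought to 41.8 mL → factor = 41.8 mL/v
Step 5: 450 μL brought to 4200 μL → factor 4200/450 = 9.3333
Product of known-step factors = 11461
Overall factor = 12.0 g/L / (6.51 ng/mL) = 1.8433 × 10^6
Step-4 factor = 1.8433 × 10^6 / 11461 = 160.83
v = 41.8 mL / 160.83 = 0.260 mL

0.260 mL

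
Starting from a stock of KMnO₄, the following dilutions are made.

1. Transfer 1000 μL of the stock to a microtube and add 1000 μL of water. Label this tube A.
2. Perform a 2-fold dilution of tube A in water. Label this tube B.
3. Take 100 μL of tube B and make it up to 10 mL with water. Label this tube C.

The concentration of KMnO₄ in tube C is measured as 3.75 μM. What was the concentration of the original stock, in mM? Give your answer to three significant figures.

Step 1: 1000 μL + 1000 μL = 2000 μL total → factor 2000/1000 = 2
Step 2: 2-fold → factor 2
Step 3: 100 μL brought to 10 mL → factor 10000/100 = 100
Overall dilution factor = 2 × 2 × 100 = 400
Stock = 3.75 μM × 400 = 1500 μM = 1.50 mM

1.50 mM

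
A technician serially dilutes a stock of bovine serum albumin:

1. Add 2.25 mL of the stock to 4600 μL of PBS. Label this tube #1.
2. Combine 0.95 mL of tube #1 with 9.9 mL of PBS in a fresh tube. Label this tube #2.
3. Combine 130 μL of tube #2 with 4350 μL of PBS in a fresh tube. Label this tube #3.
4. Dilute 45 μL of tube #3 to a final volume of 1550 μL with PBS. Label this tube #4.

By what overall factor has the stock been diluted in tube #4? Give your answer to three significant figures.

4.13 × 10^4

Step 1: 2.25 mL + 4600 μL = 6.85 mL total → factor 6.85/2.25 = 3.0444
Step 2: 0.95 mL + 9.9 mL = 10.85 mL total → factor 10.85/0.95 = 11.421
Step 3: 130 μL + 4350 μL = 4480 μL total → factor 4480/130 = 34.462
Step 4: 45 μL brought to 1550 μL → factor 1550/45 = 34.444
Overall dilution factor = 3.0444 × 11.421 × 34.462 × 34.444 = 41273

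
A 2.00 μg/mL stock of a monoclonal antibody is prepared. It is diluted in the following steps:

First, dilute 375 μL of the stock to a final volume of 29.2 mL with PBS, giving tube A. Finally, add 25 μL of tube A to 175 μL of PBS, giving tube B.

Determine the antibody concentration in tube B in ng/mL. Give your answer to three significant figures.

3.21 ng/mL

Step 1: 375 μL brought to 29.2 mL → factor 29200/375 = 77.867
Step 2: 25 μL + 175 μL = 200 μL total → factor 200/25 = 8
Overall dilution factor = 77.867 × 8 = 622.93
Final = 2.00 μg/mL / 622.93 = 0.003211 μg/mL = 3.21 ng/mL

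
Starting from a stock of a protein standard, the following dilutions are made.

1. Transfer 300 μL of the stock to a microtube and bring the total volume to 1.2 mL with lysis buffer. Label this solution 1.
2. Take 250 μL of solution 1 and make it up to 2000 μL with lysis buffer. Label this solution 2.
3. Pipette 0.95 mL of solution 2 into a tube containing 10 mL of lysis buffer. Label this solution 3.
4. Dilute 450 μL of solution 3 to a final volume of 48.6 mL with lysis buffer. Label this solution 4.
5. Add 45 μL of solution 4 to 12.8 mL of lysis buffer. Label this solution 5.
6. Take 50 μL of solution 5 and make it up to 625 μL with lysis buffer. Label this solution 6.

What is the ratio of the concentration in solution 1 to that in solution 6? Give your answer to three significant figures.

Step 1: 300 μL brought to 1.2 mL → factor 1200/300 = 4
Step 2: 250 μL brought to 2000 μL → factor 2000/250 = 8
Step 3: 0.95 mL + 10 mL = 10.95 mL total → factor 10.95/0.95 = 11.526
Step 4: 450 μL brought to 48.6 mL → factor 48600/450 = 108
Step 5: 45 μL + 12.8 mL = 12845 μL total → factor 12845/45 = 285.44
Step 6: 50 μL brought to 625 μL → factor 625/50 = 12.5
Dilution factor to solution 1 = 4; to solution 6 = 1.4213 × 10^8
[solution 1]/[solution 6] = (factor to solution 6)/(factor to solution 1) = 1.4213 × 10^8/4 = 3.55 × 10^7

3.55 × 10^7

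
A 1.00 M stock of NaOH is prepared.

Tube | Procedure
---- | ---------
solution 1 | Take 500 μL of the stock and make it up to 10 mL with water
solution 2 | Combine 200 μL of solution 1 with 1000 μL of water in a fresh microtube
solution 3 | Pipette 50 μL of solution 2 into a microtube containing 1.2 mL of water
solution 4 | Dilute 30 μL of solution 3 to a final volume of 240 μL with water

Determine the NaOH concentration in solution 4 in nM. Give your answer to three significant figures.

Step 1: 500 μL brought to 10 mL → factor 10000/500 = 20
Step 2: 200 μL + 1000 μL = 1200 μL total → factor 1200/200 = 6
Step 3: 50 μL + 1.2 mL = 1250 μL total → factor 1250/50 = 25
Step 4: 30 μL brought to 240 μL → factor 240/30 = 8
Overall dilution factor = 20 × 6 × 25 × 8 = 24000
Final = 1.00 M / 24000 = 4.167 × 10^-5 M = 4.17 × 10^4 nM

4.17 × 10^4 nM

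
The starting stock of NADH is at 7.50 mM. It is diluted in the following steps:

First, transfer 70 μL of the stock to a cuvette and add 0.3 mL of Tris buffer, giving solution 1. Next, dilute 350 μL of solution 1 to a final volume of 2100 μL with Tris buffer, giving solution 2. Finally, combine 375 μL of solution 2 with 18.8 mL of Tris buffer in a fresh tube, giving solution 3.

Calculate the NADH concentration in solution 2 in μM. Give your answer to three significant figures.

Step 1: 70 μL + 0.3 mL = 370 μL total → factor 370/70 = 5.2857
Step 2: 350 μL brought to 2100 μL → factor 2100/350 = 6
Dilution factor through solution 2 = 5.2857 × 6 = 31.714
[solution 2] = 7.50 mM / 31.714 = 0.2365 mM = 236 μM

236 μM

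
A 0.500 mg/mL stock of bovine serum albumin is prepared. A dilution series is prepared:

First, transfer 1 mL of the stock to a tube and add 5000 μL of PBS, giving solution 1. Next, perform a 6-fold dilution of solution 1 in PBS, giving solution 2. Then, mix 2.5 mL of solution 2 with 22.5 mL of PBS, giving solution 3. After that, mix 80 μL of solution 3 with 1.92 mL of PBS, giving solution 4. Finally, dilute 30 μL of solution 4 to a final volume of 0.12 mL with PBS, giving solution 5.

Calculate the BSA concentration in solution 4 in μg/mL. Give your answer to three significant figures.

Step 1: 1 mL + 5000 μL = 6 mL total → factor 6/1 = 6
Step 2: 6-fold → factor 6
Step 3: 2.5 mL + 22.5 mL = 25 mL total → factor 25/2.5 = 10
Step 4: 80 μL + 1.92 mL = 2000 μL total → factor 2000/80 = 25
Dilution factor through solution 4 = 6 × 6 × 10 × 25 = 9000
[solution 4] = 0.500 mg/mL / 9000 = 5.556 × 10^-5 mg/mL = 0.0556 μg/mL

0.0556 μg/mL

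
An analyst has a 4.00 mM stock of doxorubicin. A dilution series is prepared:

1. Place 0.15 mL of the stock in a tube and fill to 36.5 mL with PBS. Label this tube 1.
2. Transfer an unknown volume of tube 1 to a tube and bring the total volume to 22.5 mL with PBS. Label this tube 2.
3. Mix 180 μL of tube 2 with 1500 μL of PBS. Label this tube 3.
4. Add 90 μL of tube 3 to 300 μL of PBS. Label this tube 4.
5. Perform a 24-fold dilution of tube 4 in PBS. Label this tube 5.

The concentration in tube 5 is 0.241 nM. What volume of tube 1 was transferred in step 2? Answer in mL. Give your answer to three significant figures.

Step 1: 0.15 mL brought to 36.5 mL → factor 36.5/0.15 = 243.33
Step 2: v brought to 22.5 mL → factor = 22.5 mL/v
Step 3: 180 μL + 1500 μL = 1680 μL total → factor 1680/180 = 9.3333
Step 4: 90 μL + 300 μL = 390 μL total → factor 390/90 = 4.3333
Step 5: 24-fold → factor 24
Product of known-step factors = 2.362 × 10^5
Overall factor = 4.00 mM / (0.241 nM) = 1.6598 × 10^7
Step-2 factor = 1.6598 × 10^7 / 2.362 × 10^5 = 70.27
v = 22.5 mL / 70.27 = 0.320 mL

0.320 mL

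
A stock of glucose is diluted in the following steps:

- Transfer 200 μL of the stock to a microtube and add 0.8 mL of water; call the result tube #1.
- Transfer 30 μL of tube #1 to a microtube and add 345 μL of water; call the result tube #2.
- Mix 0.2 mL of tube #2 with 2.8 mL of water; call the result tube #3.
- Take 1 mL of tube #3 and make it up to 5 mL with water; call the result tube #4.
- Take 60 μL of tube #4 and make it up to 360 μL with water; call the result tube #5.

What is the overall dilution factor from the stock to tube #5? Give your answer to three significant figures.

Step 1: 200 μL + 0.8 mL = 1000 μL total → factor 1000/200 = 5
Step 2: 30 μL + 345 μL = 375 μL total → factor 375/30 = 12.5
Step 3: 0.2 mL + 2.8 mL = 3 mL total → factor 3/0.2 = 15
Step 4: 1 mL brought to 5 mL → factor 5/1 = 5
Step 5: 60 μL brought to 360 μL → factor 360/60 = 6
Overall dilution factor = 5 × 12.5 × 15 × 5 × 6 = 28125

2.81 × 10^4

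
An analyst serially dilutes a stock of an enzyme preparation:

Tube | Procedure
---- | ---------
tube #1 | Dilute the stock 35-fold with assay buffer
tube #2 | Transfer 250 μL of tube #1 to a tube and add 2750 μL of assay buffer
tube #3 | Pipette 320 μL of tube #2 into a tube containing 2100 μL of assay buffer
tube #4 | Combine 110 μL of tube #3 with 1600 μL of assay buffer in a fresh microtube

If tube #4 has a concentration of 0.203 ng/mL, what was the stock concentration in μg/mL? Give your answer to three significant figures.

10.0 μg/mL

Step 1: 35-fold → factor 35
Step 2: 250 μL + 2750 μL = 3000 μL total → factor 3000/250 = 12
Step 3: 320 μL + 2100 μL = 2420 μL total → factor 2420/320 = 7.5625
Step 4: 110 μL + 1600 μL = 1710 μL total → factor 1710/110 = 15.545
Overall dilution factor = 35 × 12 × 7.5625 × 15.545 = 49376
Stock = 0.203 ng/mL × 49376 = 1.002 × 10^4 ng/mL = 10.0 μg/mL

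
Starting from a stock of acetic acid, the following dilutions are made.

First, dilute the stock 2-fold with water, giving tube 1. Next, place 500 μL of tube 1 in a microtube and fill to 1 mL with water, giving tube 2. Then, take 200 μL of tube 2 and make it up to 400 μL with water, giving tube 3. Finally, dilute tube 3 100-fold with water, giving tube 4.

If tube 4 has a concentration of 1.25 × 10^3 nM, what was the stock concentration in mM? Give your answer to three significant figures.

1.00 mM

Step 1: 2-fold → factor 2
Step 2: 500 μL brought to 1 mL → factor 1000/500 = 2
Step 3: 200 μL brought to 400 μL → factor 400/200 = 2
Step 4: 100-fold → factor 100
Overall dilution factor = 2 × 2 × 2 × 100 = 800
Stock = 1.25 × 10^3 nM × 800 = 1.000 × 10^6 nM = 1.00 mM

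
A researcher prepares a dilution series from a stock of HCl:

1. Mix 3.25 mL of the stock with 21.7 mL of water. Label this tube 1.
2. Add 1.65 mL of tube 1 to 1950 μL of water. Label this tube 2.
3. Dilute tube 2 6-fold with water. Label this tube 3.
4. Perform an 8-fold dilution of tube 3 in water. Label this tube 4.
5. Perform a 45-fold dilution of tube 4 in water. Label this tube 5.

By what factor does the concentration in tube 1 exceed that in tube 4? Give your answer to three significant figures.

Step 1: 3.25 mL + 21.7 mL = 24.95 mL total → factor 24.95/3.25 = 7.6769
Step 2: 1.65 mL + 1950 μL = 3.6 mL total → factor 3.6/1.65 = 2.1818
Step 3: 6-fold → factor 6
Step 4: 8-fold → factor 8
Dilution factor to tube 1 = 7.6769; to tube 4 = 803.98
[tube 1]/[tube 4] = (factor to tube 4)/(factor to tube 1) = 803.98/7.6769 = 105

105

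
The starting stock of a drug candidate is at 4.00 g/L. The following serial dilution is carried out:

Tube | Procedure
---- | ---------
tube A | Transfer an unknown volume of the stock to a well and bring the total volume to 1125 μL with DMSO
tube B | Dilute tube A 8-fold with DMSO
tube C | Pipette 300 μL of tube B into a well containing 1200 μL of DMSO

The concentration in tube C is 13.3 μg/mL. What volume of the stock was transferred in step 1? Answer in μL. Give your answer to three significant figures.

150 μL

Step 1: v brought to 1125 μL → factor = 1125 μL/v
Step 2: 8-fold → factor 8
Step 3: 300 μL + 1200 μL = 1500 μL total → factor 1500/300 = 5
Product of known-step factors = 40
Overall factor = 4.00 g/L / (13.3 μg/mL) = 300.75
Step-1 factor = 300.75 / 40 = 7.5188
v = 1125 μL / 7.5188 = 150 μL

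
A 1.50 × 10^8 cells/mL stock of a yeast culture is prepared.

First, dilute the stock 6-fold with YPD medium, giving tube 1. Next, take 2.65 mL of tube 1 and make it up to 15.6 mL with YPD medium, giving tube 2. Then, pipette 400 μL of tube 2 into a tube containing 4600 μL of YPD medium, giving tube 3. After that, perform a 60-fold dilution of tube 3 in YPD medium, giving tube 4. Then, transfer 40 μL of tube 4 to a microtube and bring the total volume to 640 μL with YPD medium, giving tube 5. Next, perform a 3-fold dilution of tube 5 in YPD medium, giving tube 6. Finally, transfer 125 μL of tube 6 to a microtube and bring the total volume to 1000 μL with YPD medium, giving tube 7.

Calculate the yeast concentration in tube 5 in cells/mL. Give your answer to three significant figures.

Step 1: 6-fold → factor 6
Step 2: 2.65 mL brought to 15.6 mL → factor 15.6/2.65 = 5.8868
Step 3: 400 μL + 4600 μL = 5000 μL total → factor 5000/400 = 12.5
Step 4: 60-fold → factor 60
Step 5: 40 μL brought to 640 μL → factor 640/40 = 16
Dilution factor through tube 5 = 6 × 5.8868 × 12.5 × 60 × 16 = 4.2385 × 10^5
[tube 5] = 1.50 × 10^8 cells/mL / 4.2385 × 10^5 = 354 cells/mL

354 cells/mL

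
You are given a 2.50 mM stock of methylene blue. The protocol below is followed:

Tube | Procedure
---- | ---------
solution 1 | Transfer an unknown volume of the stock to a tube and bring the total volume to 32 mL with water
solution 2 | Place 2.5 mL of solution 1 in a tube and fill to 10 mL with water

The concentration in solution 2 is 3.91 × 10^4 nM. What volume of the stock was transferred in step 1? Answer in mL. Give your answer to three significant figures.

Step 1: v brought to 32 mL → factor = 32 mL/v
Step 2: 2.5 mL brought to 10 mL → factor 10/2.5 = 4
Product of known-step factors = 4
Overall factor = 2.50 mM / (3.91 × 10^4 nM) = 63.939
Step-1 factor = 63.939 / 4 = 15.985
v = 32 mL / 15.985 = 2.00 mL

2.00 mL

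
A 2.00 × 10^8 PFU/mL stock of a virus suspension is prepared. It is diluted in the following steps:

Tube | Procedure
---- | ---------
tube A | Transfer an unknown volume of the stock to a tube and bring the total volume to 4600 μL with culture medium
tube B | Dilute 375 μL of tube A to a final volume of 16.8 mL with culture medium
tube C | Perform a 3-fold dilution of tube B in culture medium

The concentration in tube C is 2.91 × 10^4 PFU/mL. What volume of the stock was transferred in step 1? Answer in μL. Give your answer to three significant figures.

Step 1: v brought to 4600 μL → factor = 4600 μL/v
Step 2: 375 μL brought to 16.8 mL → factor 16800/375 = 44.8
Step 3: 3-fold → factor 3
Product of known-step factors = 134.4
Overall factor = 2.00 × 10^8 PFU/mL / (2.91 × 10^4 PFU/mL) = 6872.9
Step-1 factor = 6872.9 / 134.4 = 51.137
v = 4600 μL / 51.137 = 90.0 μL

90.0 μL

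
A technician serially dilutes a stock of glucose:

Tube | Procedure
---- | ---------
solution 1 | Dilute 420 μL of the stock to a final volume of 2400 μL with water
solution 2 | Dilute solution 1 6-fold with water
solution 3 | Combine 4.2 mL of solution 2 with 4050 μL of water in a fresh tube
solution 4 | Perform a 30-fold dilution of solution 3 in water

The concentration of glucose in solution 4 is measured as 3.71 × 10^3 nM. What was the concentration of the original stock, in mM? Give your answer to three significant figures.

Step 1: 420 μL brought to 2400 μL → factor 2400/420 = 5.7143
Step 2: 6-fold → factor 6
Step 3: 4.2 mL + 4050 μL = 8.25 mL total → factor 8.25/4.2 = 1.9643
Step 4: 30-fold → factor 30
Overall dilution factor = 5.7143 × 6 × 1.9643 × 30 = 2020.4
Stock = 3.71 × 10^3 nM × 2020.4 = 7.496 × 10^6 nM = 7.50 mM

7.50 mM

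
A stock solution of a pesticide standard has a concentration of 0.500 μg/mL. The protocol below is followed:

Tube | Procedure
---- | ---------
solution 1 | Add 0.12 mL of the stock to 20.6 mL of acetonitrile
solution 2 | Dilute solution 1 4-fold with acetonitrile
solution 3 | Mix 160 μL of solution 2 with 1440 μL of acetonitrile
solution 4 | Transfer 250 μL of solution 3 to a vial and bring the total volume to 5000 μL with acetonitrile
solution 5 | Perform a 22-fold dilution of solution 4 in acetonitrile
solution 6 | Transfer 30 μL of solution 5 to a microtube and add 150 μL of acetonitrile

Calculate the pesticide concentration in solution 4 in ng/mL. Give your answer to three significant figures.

Step 1: 0.12 mL + 20.6 mL = 20.72 mL total → factor 20.72/0.12 = 172.67
Step 2: 4-fold → factor 4
Step 3: 160 μL + 1440 μL = 1600 μL total → factor 1600/160 = 10
Step 4: 250 μL brought to 5000 μL → factor 5000/250 = 20
Dilution factor through solution 4 = 172.67 × 4 × 10 × 20 = 1.3813 × 10^5
[solution 4] = 0.500 μg/mL / 1.3813 × 10^5 = 3.620 × 10^-6 μg/mL = 0.00362 ng/mL

0.00362 ng/mL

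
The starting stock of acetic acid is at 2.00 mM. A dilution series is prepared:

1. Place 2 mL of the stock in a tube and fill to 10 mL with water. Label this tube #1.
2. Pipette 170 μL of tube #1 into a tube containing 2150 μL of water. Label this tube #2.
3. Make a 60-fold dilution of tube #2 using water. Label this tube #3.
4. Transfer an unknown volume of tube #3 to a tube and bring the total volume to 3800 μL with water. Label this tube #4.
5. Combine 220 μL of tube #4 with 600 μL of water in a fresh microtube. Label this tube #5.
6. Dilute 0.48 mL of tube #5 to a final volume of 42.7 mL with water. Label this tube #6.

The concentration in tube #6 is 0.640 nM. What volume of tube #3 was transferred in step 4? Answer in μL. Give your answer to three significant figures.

1.65 × 10^3 μL

Step 1: 2 mL brought to 10 mL → factor 10/2 = 5
Step 2: 170 μL + 2150 μL = 2320 μL total → factor 2320/170 = 13.647
Step 3: 60-fold → factor 60
Step 4: v brought to 3800 μL → factor = 3800 μL/v
Step 5: 220 μL + 600 μL = 820 μL total → factor 820/220 = 3.7273
Step 6: 0.48 mL brought to 42.7 mL → factor 42.7/0.48 = 88.958
Product of known-step factors = 1.3575 × 10^6
Overall factor = 2.00 mM / (0.640 nM) = 3.125 × 10^6
Step-4 factor = 3.125 × 10^6 / 1.3575 × 10^6 = 2.302
v = 3800 μL / 2.302 = 1.65 × 10^3 μL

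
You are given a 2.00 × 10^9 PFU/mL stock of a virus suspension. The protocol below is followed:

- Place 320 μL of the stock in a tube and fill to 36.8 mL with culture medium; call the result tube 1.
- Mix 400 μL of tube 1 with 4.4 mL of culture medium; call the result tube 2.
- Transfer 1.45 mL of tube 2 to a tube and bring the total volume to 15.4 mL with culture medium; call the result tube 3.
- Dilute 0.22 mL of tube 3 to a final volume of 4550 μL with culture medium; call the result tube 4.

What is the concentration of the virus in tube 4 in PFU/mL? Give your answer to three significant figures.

Step 1: 320 μL brought to 36.8 mL → factor 36800/320 = 115
Step 2: 400 μL + 4.4 mL = 4800 μL total → factor 4800/400 = 12
Step 3: 1.45 mL brought to 15.4 mL → factor 15.4/1.45 = 10.621
Step 4: 0.22 mL brought to 4550 μL → factor 4.55/0.22 = 20.682
Overall dilution factor = 115 × 12 × 10.621 × 20.682 = 3.0312 × 10^5
Final = 2.00 × 10^9 PFU/mL / 3.0312 × 10^5 = 6.60 × 10^3 PFU/mL

6.60 × 10^3 PFU/mL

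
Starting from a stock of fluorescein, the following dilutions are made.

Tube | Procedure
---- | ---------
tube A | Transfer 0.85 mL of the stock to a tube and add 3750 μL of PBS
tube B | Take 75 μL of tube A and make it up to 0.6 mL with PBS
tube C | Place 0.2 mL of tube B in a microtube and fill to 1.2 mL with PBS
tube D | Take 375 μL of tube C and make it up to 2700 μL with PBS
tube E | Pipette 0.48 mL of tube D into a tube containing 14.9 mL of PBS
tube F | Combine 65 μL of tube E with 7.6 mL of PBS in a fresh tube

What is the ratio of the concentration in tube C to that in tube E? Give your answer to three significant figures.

Step 1: 0.85 mL + 3750 μL = 4.6 mL total → factor 4.6/0.85 = 5.4118
Step 2: 75 μL brought to 0.6 mL → factor 600/75 = 8
Step 3: 0.2 mL brought to 1.2 mL → factor 1.2/0.2 = 6
Step 4: 375 μL brought to 2700 μL → factor 2700/375 = 7.2
Step 5: 0.48 mL + 14.9 mL = 15.38 mL total → factor 15.38/0.48 = 32.042
Dilution factor to tube C = 259.76; to tube E = 59928
[tube C]/[tube E] = (factor to tube E)/(factor to tube C) = 59928/259.76 = 231

231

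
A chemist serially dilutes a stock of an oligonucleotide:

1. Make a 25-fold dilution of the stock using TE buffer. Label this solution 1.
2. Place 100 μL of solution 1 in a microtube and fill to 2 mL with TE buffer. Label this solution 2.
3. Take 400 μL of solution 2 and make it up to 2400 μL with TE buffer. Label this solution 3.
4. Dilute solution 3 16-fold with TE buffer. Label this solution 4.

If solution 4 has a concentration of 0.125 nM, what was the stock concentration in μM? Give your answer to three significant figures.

6.00 μM

Step 1: 25-fold → factor 25
Step 2: 100 μL brought to 2 mL → factor 2000/100 = 20
Step 3: 400 μL brought to 2400 μL → factor 2400/400 = 6
Step 4: 16-fold → factor 16
Overall dilution factor = 25 × 20 × 6 × 16 = 48000
Stock = 0.125 nM × 48000 = 6000 nM = 6.00 μM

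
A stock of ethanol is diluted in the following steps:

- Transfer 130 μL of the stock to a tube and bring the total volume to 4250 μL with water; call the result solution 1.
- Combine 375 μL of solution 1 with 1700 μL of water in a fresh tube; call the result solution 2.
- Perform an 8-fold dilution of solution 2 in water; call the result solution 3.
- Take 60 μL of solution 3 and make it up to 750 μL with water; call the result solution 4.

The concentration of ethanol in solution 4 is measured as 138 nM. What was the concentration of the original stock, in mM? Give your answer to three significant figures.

Step 1: 130 μL brought to 4250 μL → factor 4250/130 = 32.692
Step 2: 375 μL + 1700 μL = 2075 μL total → factor 2075/375 = 5.5333
Step 3: 8-fold → factor 8
Step 4: 60 μL brought to 750 μL → factor 750/60 = 12.5
Overall dilution factor = 32.692 × 5.5333 × 8 × 12.5 = 18090
Stock = 138 nM × 18090 = 2.496 × 10^6 nM = 2.50 mM

2.50 mM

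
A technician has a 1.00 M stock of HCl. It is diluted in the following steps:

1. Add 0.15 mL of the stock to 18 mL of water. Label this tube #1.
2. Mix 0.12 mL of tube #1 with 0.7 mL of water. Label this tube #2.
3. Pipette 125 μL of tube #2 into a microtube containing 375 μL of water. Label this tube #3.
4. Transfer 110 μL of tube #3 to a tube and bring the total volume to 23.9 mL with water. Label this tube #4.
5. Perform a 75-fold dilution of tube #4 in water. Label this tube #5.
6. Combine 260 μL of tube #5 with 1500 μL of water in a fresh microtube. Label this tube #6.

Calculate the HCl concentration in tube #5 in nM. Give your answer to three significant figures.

18.6 nM

Step 1: 0.15 mL + 18 mL = 18.15 mL total → factor 18.15/0.15 = 121
Step 2: 0.12 mL + 0.7 mL = 0.82 mL total → factor 0.82/0.12 = 6.8333
Step 3: 125 μL + 375 μL = 500 μL total → factor 500/125 = 4
Step 4: 110 μL brought to 23.9 mL → factor 23900/110 = 217.27
Step 5: 75-fold → factor 75
Dilution factor through tube #5 = 121 × 6.8333 × 4 × 217.27 × 75 = 5.3894 × 10^7
[tube #5] = 1.00 M / 5.3894 × 10^7 = 1.855 × 10^-8 M = 18.6 nM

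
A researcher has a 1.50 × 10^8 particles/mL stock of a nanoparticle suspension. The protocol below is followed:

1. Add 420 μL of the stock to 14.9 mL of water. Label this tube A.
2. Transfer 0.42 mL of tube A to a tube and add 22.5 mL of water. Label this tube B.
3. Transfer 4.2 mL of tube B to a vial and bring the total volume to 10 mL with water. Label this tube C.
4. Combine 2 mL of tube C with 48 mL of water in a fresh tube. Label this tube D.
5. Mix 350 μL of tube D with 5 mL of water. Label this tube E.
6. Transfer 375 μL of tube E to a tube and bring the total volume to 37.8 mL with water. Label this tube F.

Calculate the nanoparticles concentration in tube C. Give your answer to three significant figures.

3.16 × 10^4 particles/mL

Step 1: 420 μL + 14.9 mL = 15320 μL total → factor 15320/420 = 36.476
Step 2: 0.42 mL + 22.5 mL = 22.92 mL total → factor 22.92/0.42 = 54.571
Step 3: 4.2 mL brought to 10 mL → factor 10/4.2 = 2.381
Dilution factor through tube C = 36.476 × 54.571 × 2.381 = 4739.4
[tube C] = 1.50 × 10^8 particles/mL / 4739.4 = 3.16 × 10^4 particles/mL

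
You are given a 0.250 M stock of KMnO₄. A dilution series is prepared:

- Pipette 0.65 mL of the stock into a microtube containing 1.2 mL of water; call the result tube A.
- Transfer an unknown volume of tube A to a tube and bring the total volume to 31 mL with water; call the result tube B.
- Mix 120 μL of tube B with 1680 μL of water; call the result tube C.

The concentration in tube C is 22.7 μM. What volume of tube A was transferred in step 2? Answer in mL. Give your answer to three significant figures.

Step 1: 0.65 mL + 1.2 mL = 1.85 mL total → factor 1.85/0.65 = 2.8462
Step 2: v brought to 31 mL → factor = 31 mL/v
Step 3: 120 μL + 1680 μL = 1800 μL total → factor 1800/120 = 15
Product of known-step factors = 42.692
Overall factor = 0.250 M / (22.7 μM) = 11013
Step-2 factor = 11013 / 42.692 = 257.97
v = 31 mL / 257.97 = 0.120 mL

0.120 mL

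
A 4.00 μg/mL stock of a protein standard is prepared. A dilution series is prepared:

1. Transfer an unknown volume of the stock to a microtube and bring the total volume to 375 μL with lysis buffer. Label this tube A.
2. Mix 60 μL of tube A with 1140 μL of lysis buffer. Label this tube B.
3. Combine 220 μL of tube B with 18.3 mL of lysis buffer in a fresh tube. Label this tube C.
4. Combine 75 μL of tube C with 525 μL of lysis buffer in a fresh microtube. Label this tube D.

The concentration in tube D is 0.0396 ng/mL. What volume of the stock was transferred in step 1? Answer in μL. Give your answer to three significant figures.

Step 1: v brought to 375 μL → factor = 375 μL/v
Step 2: 60 μL + 1140 μL = 1200 μL total → factor 1200/60 = 20
Step 3: 220 μL + 18.3 mL = 18520 μL total → factor 18520/220 = 84.182
Step 4: 75 μL + 525 μL = 600 μL total → factor 600/75 = 8
Product of known-step factors = 13469
Overall factor = 4.00 μg/mL / (0.0396 ng/mL) = 1.0101 × 10^5
Step-1 factor = 1.0101 × 10^5 / 13469 = 7.4994
v = 375 μL / 7.4994 = 50.0 μL

50.0 μL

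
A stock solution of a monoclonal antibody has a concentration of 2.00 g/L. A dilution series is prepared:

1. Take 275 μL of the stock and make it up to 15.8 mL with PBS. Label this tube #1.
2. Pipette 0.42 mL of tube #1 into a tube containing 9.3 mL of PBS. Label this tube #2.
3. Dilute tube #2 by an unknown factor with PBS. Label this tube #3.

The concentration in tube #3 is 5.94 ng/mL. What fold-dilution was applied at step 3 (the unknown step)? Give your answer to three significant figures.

253-fold

Step 1: 275 μL brought to 15.8 mL → factor 15800/275 = 57.455
Step 2: 0.42 mL + 9.3 mL = 9.72 mL total → factor 9.72/0.42 = 23.143
Step 3: unknown factor x
Product of known-step factors = 1329.7
Overall factor = 2.00 g/L / (5.94 ng/mL) = 3.367 × 10^5
x = 3.367 × 10^5 / 1329.7 = 253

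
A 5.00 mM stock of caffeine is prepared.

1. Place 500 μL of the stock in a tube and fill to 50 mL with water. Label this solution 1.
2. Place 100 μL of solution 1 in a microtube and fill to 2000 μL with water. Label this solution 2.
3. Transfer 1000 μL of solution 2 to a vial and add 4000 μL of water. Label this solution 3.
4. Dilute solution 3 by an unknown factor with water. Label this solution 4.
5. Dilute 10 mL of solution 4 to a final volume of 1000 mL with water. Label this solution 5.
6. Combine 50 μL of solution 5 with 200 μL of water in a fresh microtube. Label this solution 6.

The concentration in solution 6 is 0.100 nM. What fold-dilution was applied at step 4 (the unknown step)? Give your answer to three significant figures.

Step 1: 500 μL brought to 50 mL → factor 50000/500 = 100
Step 2: 100 μL brought to 2000 μL → factor 2000/100 = 20
Step 3: 1000 μL + 4000 μL = 5000 μL total → factor 5000/1000 = 5
Step 4: unknown factor x
Step 5: 10 mL brought to 1000 mL → factor 1000/10 = 100
Step 6: 50 μL + 200 μL = 250 μL total → factor 250/50 = 5
Product of known-step factors = 5 × 10^6
Overall factor = 5.00 mM / (0.100 nM) = 5 × 10^7
x = 5 × 10^7 / 5 × 10^6 = 10.0

10.0-fold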